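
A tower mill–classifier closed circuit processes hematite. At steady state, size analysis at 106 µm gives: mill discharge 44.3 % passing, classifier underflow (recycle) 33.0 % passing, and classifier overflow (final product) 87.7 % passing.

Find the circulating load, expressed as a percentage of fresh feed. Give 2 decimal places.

Mass balance on the −106 µm fraction:
(1+r)·d = r·u + o ⇒ r = (o−d)/(d−u)
r = (87.7 − 44.3)/(44.3 − 33.0) = 43.4/11.3 = 3.8407
CL = 100·r = 384.07 %

CL = 384.07 %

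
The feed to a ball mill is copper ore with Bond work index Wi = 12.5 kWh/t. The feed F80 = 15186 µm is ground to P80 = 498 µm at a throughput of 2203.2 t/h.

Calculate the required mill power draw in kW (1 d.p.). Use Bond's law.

P = 10106.2 kW

W = 10 Wi (P80^-0.5 − F80^-0.5)
W = 10·12.5·(1/√498 − 1/√15186) = 10·12.5·(0.036696) = 4.5870 kWh/t
P_mill = W·ṁ = 4.5870·2203.2 = 10106.2 kW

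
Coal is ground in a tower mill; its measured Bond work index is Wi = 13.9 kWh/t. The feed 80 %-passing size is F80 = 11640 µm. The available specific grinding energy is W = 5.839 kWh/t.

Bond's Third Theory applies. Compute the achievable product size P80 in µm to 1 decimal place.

W = 10·Wi·[P80^(−½) − F80^(−½)]
P80^-0.5 = F80^-0.5 + W/(10 Wi)
  = 5.8390/(10·13.9) + 1/√11640 = 0.042007 + 0.009269 = 0.051276
P80 = (1/0.051276)² = 19.5023² = 380.34 µm

P80 = 380.3 µm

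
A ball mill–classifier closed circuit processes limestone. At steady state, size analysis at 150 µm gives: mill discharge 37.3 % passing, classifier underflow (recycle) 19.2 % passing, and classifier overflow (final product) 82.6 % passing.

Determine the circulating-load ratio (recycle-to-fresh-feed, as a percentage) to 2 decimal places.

CL = 250.28 %

Two-product formula at 150 µm:
d + r·d = r·u + o → r(d−u) = o−d
r = (82.6 − 37.3)/(37.3 − 19.2) = 45.3/18.1 = 2.5028
CL = 100·r = 250.28 %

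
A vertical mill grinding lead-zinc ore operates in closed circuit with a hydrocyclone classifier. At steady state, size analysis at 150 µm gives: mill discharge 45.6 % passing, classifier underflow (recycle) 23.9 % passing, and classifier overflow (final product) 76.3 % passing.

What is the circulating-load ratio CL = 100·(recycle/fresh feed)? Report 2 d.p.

CL = 141.47 %

Mass balance on the −150 µm fraction:
(1+r)d = ru + o → r = (o−d)/(d−u)
r = (76.3 − 45.6)/(45.6 − 23.9) = 30.7/21.7 = 1.4147
CL = 100·r = 141.47 %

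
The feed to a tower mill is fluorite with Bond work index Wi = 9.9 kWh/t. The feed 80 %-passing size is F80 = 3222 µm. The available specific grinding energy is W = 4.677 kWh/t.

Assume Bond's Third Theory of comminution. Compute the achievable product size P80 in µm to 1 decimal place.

P80 = 237.7 µm

W = 10 Wi (1/√P80 − 1/√F80)  [Bond]
P80^(−½) = W/(10 Wi) + F80^(−½)
  = 4.6770/(10·9.9) + 1/√3222 = 0.047242 + 0.017617 = 0.064860
P80 = (1/0.064860)² = 15.4179² = 237.71 µm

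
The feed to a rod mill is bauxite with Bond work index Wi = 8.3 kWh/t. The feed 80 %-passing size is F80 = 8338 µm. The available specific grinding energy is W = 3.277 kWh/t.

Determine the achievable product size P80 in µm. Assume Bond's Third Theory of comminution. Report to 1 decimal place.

Bond:  W = 10 Wi (1/√P − 1/√F)
⇒ 1/√P80 = W/(10 Wi) + 1/√F80
  = 3.2770/(10·8.3) + 1/√8338 = 0.039482 + 0.010951 = 0.050433
P80 = (1/0.050433)² = 19.8282² = 393.16 µm

P80 = 393.2 µm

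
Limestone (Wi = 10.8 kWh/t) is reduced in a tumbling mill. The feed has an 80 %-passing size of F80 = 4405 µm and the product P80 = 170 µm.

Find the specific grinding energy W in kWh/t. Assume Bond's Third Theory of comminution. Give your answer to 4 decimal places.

W = 10·Wi·[P80^(−½) − F80^(−½)]
1/√170 = 0.076696;  1/√4405 = 0.015067
W = 10·10.8·(0.076696 − 0.015067) = 6.6560 kWh/t

W = 6.6560 kWh/t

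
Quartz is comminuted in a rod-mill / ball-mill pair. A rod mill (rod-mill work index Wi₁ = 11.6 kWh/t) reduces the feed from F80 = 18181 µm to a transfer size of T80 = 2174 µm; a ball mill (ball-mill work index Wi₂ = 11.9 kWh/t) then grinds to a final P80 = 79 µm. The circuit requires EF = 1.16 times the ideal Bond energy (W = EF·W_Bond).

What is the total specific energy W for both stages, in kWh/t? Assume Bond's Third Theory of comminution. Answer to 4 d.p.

W = 10 Wi / √P80 − 10 Wi / √F80
Stage 1 (18181→2174 µm, Wi₁=11.6): W₁ = 10·11.6·(0.021447 − 0.007416) = 1.6276 kWh/t
Stage 2 (2174→79 µm, Wi₂=11.9): W₂ = 10·11.9·(0.112509 − 0.021447) = 10.8363 kWh/t
W = W₁ + W₂ = 1.6276 + 10.8363 = 12.4639 kWh/t
Apply correction: 12.4639 × 1.16 = 14.4581 kWh/t

W = 14.4581 kWh/t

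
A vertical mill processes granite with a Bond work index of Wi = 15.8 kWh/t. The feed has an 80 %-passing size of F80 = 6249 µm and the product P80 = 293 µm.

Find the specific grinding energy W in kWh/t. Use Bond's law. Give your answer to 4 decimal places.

W = 10·Wi·[P80^(−½) − F80^(−½)]
1/√293 = 0.058421;  1/√6249 = 0.012650
W = 10·15.8·(0.058421 − 0.012650) = 7.2317 kWh/t

W = 7.2317 kWh/t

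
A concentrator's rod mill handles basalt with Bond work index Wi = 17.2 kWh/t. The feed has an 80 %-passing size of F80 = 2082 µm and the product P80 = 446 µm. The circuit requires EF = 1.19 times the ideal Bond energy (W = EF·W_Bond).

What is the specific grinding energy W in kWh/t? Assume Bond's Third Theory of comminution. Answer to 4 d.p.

W = 5.2061 kWh/t

Bond:  W = 10 Wi (1/√P − 1/√F)
1/√446 = 0.047351;  1/√2082 = 0.021916
W = 10·17.2·(0.047351 − 0.021916) = 4.3749 kWh/t
Apply correction: 4.3749 × 1.19 = 5.2061 kWh/t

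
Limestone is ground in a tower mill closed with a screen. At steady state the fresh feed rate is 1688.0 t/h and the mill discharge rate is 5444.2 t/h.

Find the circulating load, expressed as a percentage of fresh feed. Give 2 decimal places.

CL = 222.52 %

Steady state: M = F + R.
R = M − F = 5444.2 − 1688.0 = 3756.2 t/h
CL = 100·R/F = 100·3756.2/1688.0 = 222.52 %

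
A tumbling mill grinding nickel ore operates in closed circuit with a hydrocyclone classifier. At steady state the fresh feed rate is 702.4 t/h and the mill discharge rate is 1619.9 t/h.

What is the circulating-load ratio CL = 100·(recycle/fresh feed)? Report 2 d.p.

CL = 130.62 %

Discharge = new feed + return, hence
R = M − F = 1619.9 − 702.4 = 917.5 t/h
CL = 100·R/F = 100·917.5/702.4 = 130.62 %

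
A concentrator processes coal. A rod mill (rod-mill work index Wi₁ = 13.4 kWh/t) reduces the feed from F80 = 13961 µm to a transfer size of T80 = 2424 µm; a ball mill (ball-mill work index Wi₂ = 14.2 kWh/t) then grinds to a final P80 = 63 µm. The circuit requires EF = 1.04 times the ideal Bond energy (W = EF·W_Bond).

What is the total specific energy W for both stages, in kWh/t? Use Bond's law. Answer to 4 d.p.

W = 17.2575 kWh/t

Bond:  W = 10 Wi (1/√P − 1/√F)
Stage 1 (13961→2424 µm, Wi₁=13.4): W₁ = 10·13.4·(0.020311 − 0.008463) = 1.5876 kWh/t
Stage 2 (2424→63 µm, Wi₂=14.2): W₂ = 10·14.2·(0.125988 − 0.020311) = 15.0061 kWh/t
W = W₁ + W₂ = 1.5876 + 15.0061 = 16.5937 kWh/t
With EF = 1.04: W = 16.5937·1.04 = 17.2575 kWh/t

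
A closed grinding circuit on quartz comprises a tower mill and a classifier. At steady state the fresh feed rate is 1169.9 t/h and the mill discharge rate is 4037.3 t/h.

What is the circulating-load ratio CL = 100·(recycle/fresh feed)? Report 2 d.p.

CL = 245.10 %

Discharge = new feed + return, hence
R = M − F = 4037.3 − 1169.9 = 2867.4 t/h
CL = 100·R/F = 100·2867.4/1169.9 = 245.10 %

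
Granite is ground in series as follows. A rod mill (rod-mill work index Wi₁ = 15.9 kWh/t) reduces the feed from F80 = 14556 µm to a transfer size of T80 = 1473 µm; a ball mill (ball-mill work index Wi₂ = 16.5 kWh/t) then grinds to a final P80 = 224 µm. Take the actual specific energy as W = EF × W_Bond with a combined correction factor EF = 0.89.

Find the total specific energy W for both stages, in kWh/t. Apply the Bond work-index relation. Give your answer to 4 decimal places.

W = 8.4998 kWh/t

W = 10 Wi (P80^-0.5 − F80^-0.5)
Stage 1 (14556→1473 µm, Wi₁=15.9): W₁ = 10·15.9·(0.026055 − 0.008289) = 2.8249 kWh/t
Stage 2 (1473→224 µm, Wi₂=16.5): W₂ = 10·16.5·(0.066815 − 0.026055) = 6.7254 kWh/t
W = W₁ + W₂ = 2.8249 + 6.7254 = 9.5503 kWh/t
With EF = 0.89: W = 9.5503·0.89 = 8.4998 kWh/t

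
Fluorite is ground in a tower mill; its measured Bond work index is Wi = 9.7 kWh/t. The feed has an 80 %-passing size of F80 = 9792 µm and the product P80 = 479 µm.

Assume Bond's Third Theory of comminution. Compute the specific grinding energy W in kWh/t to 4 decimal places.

W = 10·Wi·(P80^(-½) − F80^(-½))
1/√479 = 0.045691;  1/√9792 = 0.010106
W = 10·9.7·(0.045691 − 0.010106) = 3.4518 kWh/t

W = 3.4518 kWh/t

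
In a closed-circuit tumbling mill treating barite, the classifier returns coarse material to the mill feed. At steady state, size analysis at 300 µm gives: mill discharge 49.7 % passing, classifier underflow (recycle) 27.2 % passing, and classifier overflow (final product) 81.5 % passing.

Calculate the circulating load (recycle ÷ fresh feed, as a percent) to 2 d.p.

Two-product formula at 300 µm:
d + r·d = r·u + o → r(d−u) = o−d
r = (81.5 − 49.7)/(49.7 − 27.2) = 31.8/22.5 = 1.4133
CL = 100·r = 141.33 %

CL = 141.33 %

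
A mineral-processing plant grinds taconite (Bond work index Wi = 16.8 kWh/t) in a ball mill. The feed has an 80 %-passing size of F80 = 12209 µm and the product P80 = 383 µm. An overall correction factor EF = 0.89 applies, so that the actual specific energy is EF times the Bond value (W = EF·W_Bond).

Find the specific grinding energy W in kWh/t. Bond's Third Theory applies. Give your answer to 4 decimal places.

Bond:  W = 10 Wi (1/√P − 1/√F)
1/√383 = 0.051098;  1/√12209 = 0.009050
W = 10·16.8·(0.051098 − 0.009050) = 7.0640 kWh/t
With EF = 0.89: W = 7.0640·0.89 = 6.2869 kWh/t

W = 6.2869 kWh/t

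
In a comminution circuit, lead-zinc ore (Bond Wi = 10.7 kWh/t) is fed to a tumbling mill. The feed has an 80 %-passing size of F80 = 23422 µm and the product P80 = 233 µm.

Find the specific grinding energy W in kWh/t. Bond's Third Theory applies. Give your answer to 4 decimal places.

W = 6.3107 kWh/t

W = 10 Wi (1/√P80 − 1/√F80)  [Bond]
1/√233 = 0.065512;  1/√23422 = 0.006534
W = 10·10.7·(0.065512 − 0.006534) = 6.3107 kWh/t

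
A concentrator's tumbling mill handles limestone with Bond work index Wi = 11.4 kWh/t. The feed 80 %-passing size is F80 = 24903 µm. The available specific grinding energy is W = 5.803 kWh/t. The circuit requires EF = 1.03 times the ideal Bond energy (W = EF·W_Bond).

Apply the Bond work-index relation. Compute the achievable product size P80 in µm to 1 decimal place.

P80 = 321.7 µm

W = 10 Wi (P80^-0.5 − F80^-0.5)
W_Bond = W / EF = 5.803 / 1.03 = 5.6340 kWh/t
⇒ 1/√P80 = W_Bond/(10·Wi) + 1/√F80
  = 5.6340/(10·11.4) + 1/√24903 = 0.049421 + 0.006337 = 0.055758
P80 = (1/0.055758)² = 17.9347² = 321.65 µm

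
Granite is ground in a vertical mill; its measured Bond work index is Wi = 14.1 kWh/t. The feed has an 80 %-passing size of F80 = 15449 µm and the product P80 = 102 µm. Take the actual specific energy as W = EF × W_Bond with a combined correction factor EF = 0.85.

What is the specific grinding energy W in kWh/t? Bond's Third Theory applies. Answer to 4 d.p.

W = 10.9027 kWh/t

W = 10 Wi / √P80 − 10 Wi / √F80
1/√102 = 0.099015;  1/√15449 = 0.008045
W = 10·14.1·(0.099015 − 0.008045) = 12.8267 kWh/t
With EF = 0.85: W = 12.8267·0.85 = 10.9027 kWh/t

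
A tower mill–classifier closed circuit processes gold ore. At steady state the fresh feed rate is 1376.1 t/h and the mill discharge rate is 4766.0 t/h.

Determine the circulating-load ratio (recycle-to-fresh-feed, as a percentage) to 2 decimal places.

Discharge = new feed + return, hence
R = M − F = 4766.0 − 1376.1 = 3389.9 t/h
CL = 100·R/F = 100·3389.9/1376.1 = 246.34 %

CL = 246.34 %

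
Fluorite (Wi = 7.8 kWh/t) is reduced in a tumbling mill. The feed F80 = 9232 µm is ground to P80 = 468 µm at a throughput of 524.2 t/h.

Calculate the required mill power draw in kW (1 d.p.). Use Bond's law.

P = 1464.5 kW

W = 10 Wi (P80^-0.5 − F80^-0.5)
W = 10·7.8·(1/√468 − 1/√9232) = 10·7.8·(0.035817) = 2.7938 kWh/t
Mill draw = 2.7938 × 524.2 = 1464.5 kW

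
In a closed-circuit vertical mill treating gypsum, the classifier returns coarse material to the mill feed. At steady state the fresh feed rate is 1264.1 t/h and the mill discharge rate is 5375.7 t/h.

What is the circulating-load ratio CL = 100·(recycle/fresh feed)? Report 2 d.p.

Mill node: discharge = fresh + recycle.
R = M − F = 5375.7 − 1264.1 = 4111.6 t/h
CL = 100·R/F = 100·4111.6/1264.1 = 325.26 %

CL = 325.26 %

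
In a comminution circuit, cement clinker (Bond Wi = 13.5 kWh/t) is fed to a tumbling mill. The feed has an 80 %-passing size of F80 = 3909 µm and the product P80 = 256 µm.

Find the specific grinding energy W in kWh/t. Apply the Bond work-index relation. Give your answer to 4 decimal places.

W = 10·Wi·[P80^(−½) − F80^(−½)]
1/√256 = 0.062500;  1/√3909 = 0.015994
W = 10·13.5·(0.062500 − 0.015994) = 6.2783 kWh/t

W = 6.2783 kWh/t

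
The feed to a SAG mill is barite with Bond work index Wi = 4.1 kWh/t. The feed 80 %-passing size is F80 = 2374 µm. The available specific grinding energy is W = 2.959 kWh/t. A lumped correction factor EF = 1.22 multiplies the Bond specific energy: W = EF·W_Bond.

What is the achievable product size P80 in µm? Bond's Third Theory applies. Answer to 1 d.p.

W_Bond = 10·Wi·(1/√P₈₀ − 1/√F₈₀)
W_Bond = W / EF = 2.959 / 1.22 = 2.4254 kWh/t
⇒ 1/√P80 = W_Bond/(10·Wi) + 1/√F80
  = 2.4254/(10·4.1) + 1/√2374 = 0.059156 + 0.020524 = 0.079680
P80 = (1/0.079680)² = 12.5502² = 157.51 µm

P80 = 157.5 µm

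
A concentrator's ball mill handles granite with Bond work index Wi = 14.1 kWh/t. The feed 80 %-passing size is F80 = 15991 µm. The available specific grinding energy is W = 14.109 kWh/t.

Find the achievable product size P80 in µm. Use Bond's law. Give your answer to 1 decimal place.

P80 = 85.8 µm

W = 10·Wi·[P80^(−½) − F80^(−½)]
P80^(−½) = W/(10 Wi) + F80^(−½)
  = 14.1090/(10·14.1) + 1/√15991 = 0.100064 + 0.007908 = 0.107972
P80 = (1/0.107972)² = 9.2617² = 85.78 µm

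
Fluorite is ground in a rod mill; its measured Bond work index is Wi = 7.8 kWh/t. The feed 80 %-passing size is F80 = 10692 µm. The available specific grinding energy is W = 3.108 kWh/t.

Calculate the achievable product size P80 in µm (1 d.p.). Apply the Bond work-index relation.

P80 = 407.8 µm

W = 10 Wi (P80^-0.5 − F80^-0.5)
⇒ 1/√P80 = W/(10·Wi) + 1/√F80
  = 3.1080/(10·7.8) + 1/√10692 = 0.039846 + 0.009671 = 0.049517
P80 = (1/0.049517)² = 20.1950² = 407.84 µm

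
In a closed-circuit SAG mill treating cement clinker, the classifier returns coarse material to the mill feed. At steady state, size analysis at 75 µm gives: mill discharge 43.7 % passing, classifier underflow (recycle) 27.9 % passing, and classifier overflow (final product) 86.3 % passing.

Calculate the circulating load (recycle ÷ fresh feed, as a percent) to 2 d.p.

CL = 269.62 %

Classifier node, passing 75 µm:
(1+r)·d = r·u + o ⇒ r = (o−d)/(d−u)
r = (86.3 − 43.7)/(43.7 − 27.9) = 42.6/15.8 = 2.6962
CL = 100·r = 269.62 %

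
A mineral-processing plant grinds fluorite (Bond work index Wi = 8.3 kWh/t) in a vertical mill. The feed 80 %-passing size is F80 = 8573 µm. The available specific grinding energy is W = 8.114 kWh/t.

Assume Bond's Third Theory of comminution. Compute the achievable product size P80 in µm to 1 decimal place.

W = 10 Wi (P80^-0.5 − F80^-0.5)
⇒ 1/√P80 = W/(10 Wi) + 1/√F80
  = 8.1140/(10·8.3) + 1/√8573 = 0.097759 + 0.010800 = 0.108559
P80 = (1/0.108559)² = 9.2116² = 84.85 µm

P80 = 84.9 µm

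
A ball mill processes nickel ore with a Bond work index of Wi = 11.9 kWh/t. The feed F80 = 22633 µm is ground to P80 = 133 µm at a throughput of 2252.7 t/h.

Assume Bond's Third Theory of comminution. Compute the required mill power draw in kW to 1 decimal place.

P = 21462.8 kW

W_Bond = 10·Wi·(1/√P₈₀ − 1/√F₈₀)
W = 10·11.9·(1/√133 − 1/√22633) = 10·11.9·(0.080064) = 9.5276 kWh/t
P = W·T = 9.5276·2252.7 = 21462.8 kW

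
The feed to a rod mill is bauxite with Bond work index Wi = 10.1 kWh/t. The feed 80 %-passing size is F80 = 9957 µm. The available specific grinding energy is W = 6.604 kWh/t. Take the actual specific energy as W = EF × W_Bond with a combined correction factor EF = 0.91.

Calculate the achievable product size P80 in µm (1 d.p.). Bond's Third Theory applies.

P80 = 149.2 µm

W = 10 Wi (P80^-0.5 − F80^-0.5)
W_Bond = W / EF = 6.604 / 0.91 = 7.2571 kWh/t
⇒ 1/√P80 = W_Bond/(10 Wi) + 1/√F80
  = 7.2571/(10·10.1) + 1/√9957 = 0.071853 + 0.010022 = 0.081874
P80 = (1/0.081874)² = 12.2138² = 149.18 µm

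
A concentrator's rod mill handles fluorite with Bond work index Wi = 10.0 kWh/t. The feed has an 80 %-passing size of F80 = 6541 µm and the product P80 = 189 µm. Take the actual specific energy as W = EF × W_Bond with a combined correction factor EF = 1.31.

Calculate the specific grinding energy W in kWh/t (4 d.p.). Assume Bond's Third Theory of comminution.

W = 7.9091 kWh/t

W = 10 Wi (P80^-0.5 − F80^-0.5)
1/√189 = 0.072739;  1/√6541 = 0.012365
W = 10·10.0·(0.072739 − 0.012365) = 6.0375 kWh/t
With EF = 1.31: W = 6.0375·1.31 = 7.9091 kWh/t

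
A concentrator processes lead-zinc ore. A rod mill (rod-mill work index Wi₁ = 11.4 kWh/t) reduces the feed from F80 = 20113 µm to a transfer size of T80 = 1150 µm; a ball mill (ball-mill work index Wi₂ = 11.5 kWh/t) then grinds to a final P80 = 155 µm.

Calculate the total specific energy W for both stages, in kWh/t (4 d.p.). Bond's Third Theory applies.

W = 8.4037 kWh/t

W = 10 Wi (1/√P80 − 1/√F80)  [Bond]
Stage 1 (20113→1150 µm, Wi₁=11.4): W₁ = 10·11.4·(0.029488 − 0.007051) = 2.5578 kWh/t
Stage 2 (1150→155 µm, Wi₂=11.5): W₂ = 10·11.5·(0.080322 − 0.029488) = 5.8459 kWh/t
W = W₁ + W₂ = 2.5578 + 5.8459 = 8.4037 kWh/t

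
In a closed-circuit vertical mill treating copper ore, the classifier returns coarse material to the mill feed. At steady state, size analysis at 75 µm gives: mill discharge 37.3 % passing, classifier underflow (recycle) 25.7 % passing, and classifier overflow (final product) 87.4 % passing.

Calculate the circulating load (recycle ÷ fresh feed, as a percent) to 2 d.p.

Mass balance on the −75 µm fraction:
(1+r)·d = r·u + o ⇒ r = (o−d)/(d−u)
r = (87.4 − 37.3)/(37.3 − 25.7) = 50.1/11.6 = 4.3190
CL = 100·r = 431.90 %

CL = 431.90 %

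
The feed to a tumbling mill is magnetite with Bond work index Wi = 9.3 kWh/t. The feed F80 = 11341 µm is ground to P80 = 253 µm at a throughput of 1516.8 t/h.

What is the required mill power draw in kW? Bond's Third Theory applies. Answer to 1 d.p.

W = 10 Wi (P80^-0.5 − F80^-0.5)
W = 10·9.3·(1/√253 − 1/√11341) = 10·9.3·(0.053479) = 4.9736 kWh/t
Power = W × throughput = 4.9736 kWh/t × 1516.8 t/h = 7543.9 kW

P = 7543.9 kW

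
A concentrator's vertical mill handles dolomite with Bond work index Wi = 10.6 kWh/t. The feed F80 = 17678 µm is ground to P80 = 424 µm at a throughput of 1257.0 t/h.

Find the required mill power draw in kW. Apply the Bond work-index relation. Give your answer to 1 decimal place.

Bond:  W = 10 Wi (1/√P − 1/√F)
W = 10·10.6·(1/√424 − 1/√17678) = 10·10.6·(0.041043) = 4.3506 kWh/t
Mill draw = 4.3506 × 1257.0 = 5468.7 kW

P = 5468.7 kW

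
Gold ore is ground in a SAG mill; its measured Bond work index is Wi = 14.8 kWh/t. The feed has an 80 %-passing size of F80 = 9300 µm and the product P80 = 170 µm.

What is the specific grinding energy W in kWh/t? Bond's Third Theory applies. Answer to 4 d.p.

W = 9.8164 kWh/t

W = 10 Wi (P80^-0.5 − F80^-0.5)
1/√170 = 0.076696;  1/√9300 = 0.010370
W = 10·14.8·(0.076696 − 0.010370) = 9.8164 kWh/t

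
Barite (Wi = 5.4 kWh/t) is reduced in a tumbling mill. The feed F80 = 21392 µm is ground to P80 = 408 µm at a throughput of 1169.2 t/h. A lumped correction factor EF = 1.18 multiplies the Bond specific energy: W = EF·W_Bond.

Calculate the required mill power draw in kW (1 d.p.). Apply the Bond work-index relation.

W = 10 Wi / √P80 − 10 Wi / √F80
W = 10·5.4·(1/√408 − 1/√21392) = 10·5.4·(0.042670) = 2.3042 kWh/t
With EF = 1.18: W = 2.3042·1.18 = 2.7189 kWh/t
P_mill = W·ṁ = 2.7189·1169.2 = 3179.0 kW

P = 3179.0 kW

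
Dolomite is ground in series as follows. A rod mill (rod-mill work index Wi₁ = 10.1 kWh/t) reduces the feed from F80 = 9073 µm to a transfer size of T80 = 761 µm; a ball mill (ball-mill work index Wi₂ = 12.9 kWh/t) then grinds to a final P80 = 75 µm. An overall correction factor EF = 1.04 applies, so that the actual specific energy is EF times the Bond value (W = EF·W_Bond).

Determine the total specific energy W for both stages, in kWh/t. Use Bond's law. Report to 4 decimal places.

Bond:  W = 10 Wi (1/√P − 1/√F)
Stage 1 (9073→761 µm, Wi₁=10.1): W₁ = 10·10.1·(0.036250 − 0.010498) = 2.6009 kWh/t
Stage 2 (761→75 µm, Wi₂=12.9): W₂ = 10·12.9·(0.115470 − 0.036250) = 10.2194 kWh/t
W = W₁ + W₂ = 2.6009 + 10.2194 = 12.8203 kWh/t
With EF = 1.04: W = 12.8203·1.04 = 13.3331 kWh/t

W = 13.3331 kWh/t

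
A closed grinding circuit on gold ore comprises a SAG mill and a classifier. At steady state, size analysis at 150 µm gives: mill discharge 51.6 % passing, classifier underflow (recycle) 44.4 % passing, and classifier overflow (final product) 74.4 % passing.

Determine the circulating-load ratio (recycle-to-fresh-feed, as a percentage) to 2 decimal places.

CL = 316.67 %

Two-product formula at 150 µm:
(1+r)d = ru + o → r = (o−d)/(d−u)
r = (74.4 − 51.6)/(51.6 − 44.4) = 22.8/7.2 = 3.1667
CL = 100·r = 316.67 %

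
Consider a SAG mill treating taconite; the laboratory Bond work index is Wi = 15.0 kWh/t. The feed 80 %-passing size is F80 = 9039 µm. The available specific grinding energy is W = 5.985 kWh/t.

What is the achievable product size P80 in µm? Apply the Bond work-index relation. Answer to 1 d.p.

W = 10 Wi (P80^-0.5 − F80^-0.5)
P80^(−½) = W/(10 Wi) + F80^(−½)
  = 5.9850/(10·15.0) + 1/√9039 = 0.039900 + 0.010518 = 0.050418
P80 = (1/0.050418)² = 19.8341² = 393.39 µm

P80 = 393.4 µm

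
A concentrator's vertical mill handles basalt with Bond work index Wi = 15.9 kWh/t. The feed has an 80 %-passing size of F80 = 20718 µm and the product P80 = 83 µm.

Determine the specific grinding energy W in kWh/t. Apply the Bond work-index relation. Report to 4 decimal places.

W_Bond = 10·Wi·(1/√P₈₀ − 1/√F₈₀)
1/√83 = 0.109764;  1/√20718 = 0.006947
W = 10·15.9·(0.109764 − 0.006947) = 16.3479 kWh/t

W = 16.3479 kWh/t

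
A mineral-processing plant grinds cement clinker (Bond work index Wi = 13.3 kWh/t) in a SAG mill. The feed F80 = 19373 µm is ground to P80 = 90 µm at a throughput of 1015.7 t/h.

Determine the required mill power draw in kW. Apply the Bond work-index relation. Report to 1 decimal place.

P = 13269.0 kW

W = 10 Wi (1/√P80 − 1/√F80)  [Bond]
W = 10·13.3·(1/√90 − 1/√19373) = 10·13.3·(0.098225) = 13.0639 kWh/t
P_mill = W·ṁ = 13.0639·1015.7 = 13269.0 kW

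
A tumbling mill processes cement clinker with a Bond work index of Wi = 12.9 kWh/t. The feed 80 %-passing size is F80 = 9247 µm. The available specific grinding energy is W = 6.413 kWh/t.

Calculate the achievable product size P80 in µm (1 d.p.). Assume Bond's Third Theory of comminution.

Bond: W = 10·Wi·(1/√P80 − 1/√F80)
⇒ 1/√P80 = W/(10·Wi) + 1/√F80
  = 6.4130/(10·12.9) + 1/√9247 = 0.049713 + 0.010399 = 0.060112
P80 = (1/0.060112)² = 16.6355² = 276.74 µm

P80 = 276.7 µm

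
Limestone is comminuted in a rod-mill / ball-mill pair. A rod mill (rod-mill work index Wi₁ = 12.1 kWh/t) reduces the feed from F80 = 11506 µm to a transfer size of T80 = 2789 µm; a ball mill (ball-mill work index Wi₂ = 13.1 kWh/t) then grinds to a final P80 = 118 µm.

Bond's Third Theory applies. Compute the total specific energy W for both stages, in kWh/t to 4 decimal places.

W = 10.7421 kWh/t

Bond:  W = 10 Wi (1/√P − 1/√F)
Stage 1 (11506→2789 µm, Wi₁=12.1): W₁ = 10·12.1·(0.018935 − 0.009323) = 1.1632 kWh/t
Stage 2 (2789→118 µm, Wi₂=13.1): W₂ = 10·13.1·(0.092057 − 0.018935) = 9.5790 kWh/t
W = W₁ + W₂ = 1.1632 + 9.5790 = 10.7421 kWh/t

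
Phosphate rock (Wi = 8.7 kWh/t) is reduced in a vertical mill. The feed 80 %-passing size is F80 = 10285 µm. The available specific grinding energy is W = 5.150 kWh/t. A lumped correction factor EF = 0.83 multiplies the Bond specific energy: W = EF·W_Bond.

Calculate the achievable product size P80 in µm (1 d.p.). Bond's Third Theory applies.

W = 10 Wi / √P80 − 10 Wi / √F80
W_Bond = W / EF = 5.150 / 0.83 = 6.2048 kWh/t
⇒ 1/√P80 = W_Bond/(10·Wi) + 1/√F80
  = 6.2048/(10·8.7) + 1/√10285 = 0.071320 + 0.009860 = 0.081180
P80 = (1/0.081180)² = 12.3183² = 151.74 µm

P80 = 151.7 µm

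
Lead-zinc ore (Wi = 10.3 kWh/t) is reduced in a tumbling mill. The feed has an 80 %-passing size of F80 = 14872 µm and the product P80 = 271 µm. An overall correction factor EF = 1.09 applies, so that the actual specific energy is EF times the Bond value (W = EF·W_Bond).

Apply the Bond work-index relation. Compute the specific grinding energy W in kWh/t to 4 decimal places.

W = 5.8993 kWh/t

W_Bond = 10·Wi·(1/√P₈₀ − 1/√F₈₀)
1/√271 = 0.060746;  1/√14872 = 0.008200
W = 10·10.3·(0.060746 − 0.008200) = 5.4122 kWh/t
W_actual = 1.09 × 5.4122 = 5.8993 kWh/t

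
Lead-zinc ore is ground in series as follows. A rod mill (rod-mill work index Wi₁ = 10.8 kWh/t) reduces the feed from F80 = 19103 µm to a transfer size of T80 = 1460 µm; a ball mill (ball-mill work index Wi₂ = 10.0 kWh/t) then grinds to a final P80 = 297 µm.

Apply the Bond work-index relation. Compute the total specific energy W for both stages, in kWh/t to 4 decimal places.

W = 5.2306 kWh/t

W = 10·Wi·[P80^(−½) − F80^(−½)]
Stage 1 (19103→1460 µm, Wi₁=10.8): W₁ = 10·10.8·(0.026171 − 0.007235) = 2.0451 kWh/t
Stage 2 (1460→297 µm, Wi₂=10.0): W₂ = 10·10.0·(0.058026 − 0.026171) = 3.1855 kWh/t
W = W₁ + W₂ = 2.0451 + 3.1855 = 5.2306 kWh/t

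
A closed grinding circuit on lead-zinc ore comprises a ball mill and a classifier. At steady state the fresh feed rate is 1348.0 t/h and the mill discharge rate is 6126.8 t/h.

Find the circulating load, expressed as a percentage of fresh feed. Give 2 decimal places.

CL = 354.51 %

Mill node: discharge = fresh + recycle.
R = M − F = 6126.8 − 1348.0 = 4778.8 t/h
CL = 100·R/F = 100·4778.8/1348.0 = 354.51 %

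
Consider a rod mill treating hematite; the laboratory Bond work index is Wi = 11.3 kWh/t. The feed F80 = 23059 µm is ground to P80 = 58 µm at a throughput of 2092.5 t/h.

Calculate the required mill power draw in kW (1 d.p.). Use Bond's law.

Bond: W = 10·Wi·(1/√P80 − 1/√F80)
W = 10·11.3·(1/√58 − 1/√23059) = 10·11.3·(0.124721) = 14.0935 kWh/t
P = W·T = 14.0935·2092.5 = 29490.6 kW

P = 29490.6 kW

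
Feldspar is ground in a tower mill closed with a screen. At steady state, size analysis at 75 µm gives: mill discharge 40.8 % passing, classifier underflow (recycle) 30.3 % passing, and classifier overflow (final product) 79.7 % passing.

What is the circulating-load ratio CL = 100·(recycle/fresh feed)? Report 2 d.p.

CL = 370.48 %

Let r = R/F. Size balance at 75 µm:
(1+r)·d = r·u + o ⇒ r = (o−d)/(d−u)
r = (79.7 − 40.8)/(40.8 − 30.3) = 38.9/10.5 = 3.7048
CL = 100·r = 370.48 %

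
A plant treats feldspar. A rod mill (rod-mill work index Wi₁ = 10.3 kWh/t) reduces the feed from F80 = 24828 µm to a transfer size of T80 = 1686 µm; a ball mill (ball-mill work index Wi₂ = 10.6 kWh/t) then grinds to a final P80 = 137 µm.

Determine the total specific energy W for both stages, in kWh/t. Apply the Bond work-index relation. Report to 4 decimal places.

W = 8.3294 kWh/t

W_Bond = 10·Wi·(1/√P₈₀ − 1/√F₈₀)
Stage 1 (24828→1686 µm, Wi₁=10.3): W₁ = 10·10.3·(0.024354 − 0.006346) = 1.8548 kWh/t
Stage 2 (1686→137 µm, Wi₂=10.6): W₂ = 10·10.6·(0.085436 − 0.024354) = 6.4747 kWh/t
W = W₁ + W₂ = 1.8548 + 6.4747 = 8.3294 kWh/t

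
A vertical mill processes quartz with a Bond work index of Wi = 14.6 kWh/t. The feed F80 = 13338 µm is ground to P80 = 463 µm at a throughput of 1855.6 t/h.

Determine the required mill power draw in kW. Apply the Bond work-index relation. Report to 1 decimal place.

W = 10·Wi·[P80^(−½) − F80^(−½)]
W = 10·14.6·(1/√463 − 1/√13338) = 10·14.6·(0.037815) = 5.5210 kWh/t
Power = W × throughput = 5.5210 kWh/t × 1855.6 t/h = 10244.8 kW

P = 10244.8 kW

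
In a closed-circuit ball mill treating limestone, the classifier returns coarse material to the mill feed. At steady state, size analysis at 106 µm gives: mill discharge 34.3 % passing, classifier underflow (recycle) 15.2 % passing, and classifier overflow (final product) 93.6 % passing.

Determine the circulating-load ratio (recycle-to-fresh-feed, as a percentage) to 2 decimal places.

Two-product formula at 106 µm:
(1+r)d = ru + o → r = (o−d)/(d−u)
r = (93.6 − 34.3)/(34.3 − 15.2) = 59.3/19.1 = 3.1047
CL = 100·r = 310.47 %

CL = 310.47 %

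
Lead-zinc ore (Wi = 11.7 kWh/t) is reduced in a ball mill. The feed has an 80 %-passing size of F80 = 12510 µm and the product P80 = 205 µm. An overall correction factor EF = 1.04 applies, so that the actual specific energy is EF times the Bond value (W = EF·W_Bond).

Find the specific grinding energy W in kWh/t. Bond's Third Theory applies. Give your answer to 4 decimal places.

W = 10 Wi (P80^-0.5 − F80^-0.5)
1/√205 = 0.069843;  1/√12510 = 0.008941
W = 10·11.7·(0.069843 − 0.008941) = 7.1256 kWh/t
W_actual = 1.04 × 7.1256 = 7.4106 kWh/t

W = 7.4106 kWh/t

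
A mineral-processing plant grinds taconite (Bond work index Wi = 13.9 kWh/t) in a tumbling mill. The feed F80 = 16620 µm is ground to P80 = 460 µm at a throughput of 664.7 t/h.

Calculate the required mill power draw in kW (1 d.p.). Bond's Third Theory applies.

P = 3591.2 kW

Bond: W = 10·Wi·(1/√P80 − 1/√F80)
W = 10·13.9·(1/√460 − 1/√16620) = 10·13.9·(0.038868) = 5.4027 kWh/t
P_mill = W·ṁ = 5.4027·664.7 = 3591.2 kW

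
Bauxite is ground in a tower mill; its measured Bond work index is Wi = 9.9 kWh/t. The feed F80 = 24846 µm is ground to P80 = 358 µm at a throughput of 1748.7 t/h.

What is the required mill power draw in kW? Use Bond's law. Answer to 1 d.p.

P = 8051.4 kW

W = 10·Wi·(P80^(-½) − F80^(-½))
W = 10·9.9·(1/√358 − 1/√24846) = 10·9.9·(0.046508) = 4.6042 kWh/t
Power = W × throughput = 4.6042 kWh/t × 1748.7 t/h = 8051.4 kW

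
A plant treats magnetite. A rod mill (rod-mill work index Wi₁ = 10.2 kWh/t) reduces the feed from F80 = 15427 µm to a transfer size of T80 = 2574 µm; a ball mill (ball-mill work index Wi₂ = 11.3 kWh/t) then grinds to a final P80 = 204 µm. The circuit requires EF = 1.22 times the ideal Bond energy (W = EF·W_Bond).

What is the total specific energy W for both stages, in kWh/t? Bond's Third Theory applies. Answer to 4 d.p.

Bond:  W = 10 Wi (1/√P − 1/√F)
Stage 1 (15427→2574 µm, Wi₁=10.2): W₁ = 10·10.2·(0.019710 − 0.008051) = 1.1892 kWh/t
Stage 2 (2574→204 µm, Wi₂=11.3): W₂ = 10·11.3·(0.070014 − 0.019710) = 5.6843 kWh/t
W = W₁ + W₂ = 1.1892 + 5.6843 = 6.8735 kWh/t
Apply correction: 6.8735 × 1.22 = 8.3857 kWh/t

W = 8.3857 kWh/t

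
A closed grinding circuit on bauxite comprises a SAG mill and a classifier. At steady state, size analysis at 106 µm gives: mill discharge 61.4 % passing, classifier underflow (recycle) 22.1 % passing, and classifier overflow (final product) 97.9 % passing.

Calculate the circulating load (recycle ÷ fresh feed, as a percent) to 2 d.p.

Two-product formula at 106 µm:
(1+r)·d = r·u + o ⇒ r = (o−d)/(d−u)
r = (97.9 − 61.4)/(61.4 − 22.1) = 36.5/39.3 = 0.9288
CL = 100·r = 92.88 %

CL = 92.88 %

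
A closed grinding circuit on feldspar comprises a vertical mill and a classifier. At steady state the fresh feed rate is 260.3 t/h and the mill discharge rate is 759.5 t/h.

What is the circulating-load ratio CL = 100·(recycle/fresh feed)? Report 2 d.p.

Steady state: M = F + R.
R = M − F = 759.5 − 260.3 = 499.2 t/h
CL = 100·R/F = 100·499.2/260.3 = 191.78 %

CL = 191.78 %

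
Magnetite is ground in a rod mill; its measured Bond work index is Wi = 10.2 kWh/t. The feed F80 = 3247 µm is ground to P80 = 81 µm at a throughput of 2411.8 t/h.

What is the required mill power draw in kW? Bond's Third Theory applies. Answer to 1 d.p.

P = 23016.6 kW

W = 10 Wi / √P80 − 10 Wi / √F80
W = 10·10.2·(1/√81 − 1/√3247) = 10·10.2·(0.093562) = 9.5433 kWh/t
Mill draw = 9.5433 × 2411.8 = 23016.6 kW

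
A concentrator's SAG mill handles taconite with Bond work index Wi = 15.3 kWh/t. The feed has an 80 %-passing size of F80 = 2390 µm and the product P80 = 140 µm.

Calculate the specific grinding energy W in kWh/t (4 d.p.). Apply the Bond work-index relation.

W_Bond = 10·Wi·(1/√P₈₀ − 1/√F₈₀)
1/√140 = 0.084515;  1/√2390 = 0.020455
W = 10·15.3·(0.084515 − 0.020455) = 9.8012 kWh/t

W = 9.8012 kWh/t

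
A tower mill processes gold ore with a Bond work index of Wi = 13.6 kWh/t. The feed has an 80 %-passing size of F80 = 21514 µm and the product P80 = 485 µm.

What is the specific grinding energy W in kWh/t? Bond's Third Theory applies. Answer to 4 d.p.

Bond: W = 10·Wi·(1/√P80 − 1/√F80)
1/√485 = 0.045408;  1/√21514 = 0.006818
W = 10·13.6·(0.045408 − 0.006818) = 5.2482 kWh/t

W = 5.2482 kWh/t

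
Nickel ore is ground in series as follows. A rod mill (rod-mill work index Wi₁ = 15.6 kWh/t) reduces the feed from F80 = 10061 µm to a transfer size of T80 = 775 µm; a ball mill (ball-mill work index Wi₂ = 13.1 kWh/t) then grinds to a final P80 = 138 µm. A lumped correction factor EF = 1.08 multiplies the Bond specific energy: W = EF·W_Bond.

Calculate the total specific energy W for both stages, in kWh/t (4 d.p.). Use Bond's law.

W = 10 Wi (1/√P80 − 1/√F80)  [Bond]
Stage 1 (10061→775 µm, Wi₁=15.6): W₁ = 10·15.6·(0.035921 − 0.009970) = 4.0484 kWh/t
Stage 2 (775→138 µm, Wi₂=13.1): W₂ = 10·13.1·(0.085126 − 0.035921) = 6.4458 kWh/t
W = W₁ + W₂ = 4.0484 + 6.4458 = 10.4942 kWh/t
Corrected W = EF·W_Bond = 1.08·10.4942 = 11.3338 kWh/t

W = 11.3338 kWh/t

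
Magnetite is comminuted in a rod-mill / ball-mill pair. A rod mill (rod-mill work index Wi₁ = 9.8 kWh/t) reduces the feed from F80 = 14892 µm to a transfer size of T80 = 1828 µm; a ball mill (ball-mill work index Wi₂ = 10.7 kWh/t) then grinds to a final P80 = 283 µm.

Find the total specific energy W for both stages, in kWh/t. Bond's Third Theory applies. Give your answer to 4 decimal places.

W = 5.3469 kWh/t

Bond: W = 10·Wi·(1/√P80 − 1/√F80)
Stage 1 (14892→1828 µm, Wi₁=9.8): W₁ = 10·9.8·(0.023389 − 0.008195) = 1.4891 kWh/t
Stage 2 (1828→283 µm, Wi₂=10.7): W₂ = 10·10.7·(0.059444 − 0.023389) = 3.8579 kWh/t
W = W₁ + W₂ = 1.4891 + 3.8579 = 5.3469 kWh/t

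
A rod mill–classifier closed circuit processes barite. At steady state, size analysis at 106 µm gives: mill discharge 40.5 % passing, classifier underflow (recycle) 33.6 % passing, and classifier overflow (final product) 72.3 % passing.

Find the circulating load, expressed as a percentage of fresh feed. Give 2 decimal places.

Classifier node, passing 106 µm:
d + r·d = r·u + o → r(d−u) = o−d
r = (72.3 − 40.5)/(40.5 − 33.6) = 31.8/6.9 = 4.6087
CL = 100·r = 460.87 %

CL = 460.87 %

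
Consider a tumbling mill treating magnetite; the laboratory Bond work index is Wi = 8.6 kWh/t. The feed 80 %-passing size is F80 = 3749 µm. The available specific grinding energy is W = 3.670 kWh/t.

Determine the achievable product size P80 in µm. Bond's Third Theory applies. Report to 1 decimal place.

P80 = 287.2 µm

W = 10·Wi·(P80^(-½) − F80^(-½))
P80^-0.5 = F80^-0.5 + W/(10 Wi)
  = 3.6700/(10·8.6) + 1/√3749 = 0.042674 + 0.016332 = 0.059007
P80 = (1/0.059007)² = 16.9473² = 287.21 µm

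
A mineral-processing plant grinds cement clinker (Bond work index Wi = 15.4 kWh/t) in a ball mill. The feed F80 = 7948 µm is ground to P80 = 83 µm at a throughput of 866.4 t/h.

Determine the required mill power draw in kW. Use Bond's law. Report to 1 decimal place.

W = 10·Wi·[P80^(−½) − F80^(−½)]
W = 10·15.4·(1/√83 − 1/√7948) = 10·15.4·(0.098547) = 15.1763 kWh/t
Power = W × throughput = 15.1763 kWh/t × 866.4 t/h = 13148.7 kW

P = 13148.7 kW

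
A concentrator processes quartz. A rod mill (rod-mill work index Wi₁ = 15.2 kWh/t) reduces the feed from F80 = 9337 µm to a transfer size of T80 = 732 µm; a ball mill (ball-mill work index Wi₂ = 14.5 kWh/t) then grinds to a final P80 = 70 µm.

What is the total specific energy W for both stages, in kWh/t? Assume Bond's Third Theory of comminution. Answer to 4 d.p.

W = 16.0165 kWh/t

W = 10·Wi·[P80^(−½) − F80^(−½)]
Stage 1 (9337→732 µm, Wi₁=15.2): W₁ = 10·15.2·(0.036961 − 0.010349) = 4.0450 kWh/t
Stage 2 (732→70 µm, Wi₂=14.5): W₂ = 10·14.5·(0.119523 − 0.036961) = 11.9715 kWh/t
W = W₁ + W₂ = 4.0450 + 11.9715 = 16.0165 kWh/t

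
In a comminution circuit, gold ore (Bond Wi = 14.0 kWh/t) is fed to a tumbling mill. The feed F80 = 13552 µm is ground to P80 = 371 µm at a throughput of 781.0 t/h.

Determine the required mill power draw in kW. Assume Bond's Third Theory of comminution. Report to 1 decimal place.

P = 4737.4 kW

Bond:  W = 10 Wi (1/√P − 1/√F)
W = 10·14.0·(1/√371 − 1/√13552) = 10·14.0·(0.043327) = 6.0658 kWh/t
Power = W × throughput = 6.0658 kWh/t × 781.0 t/h = 4737.4 kW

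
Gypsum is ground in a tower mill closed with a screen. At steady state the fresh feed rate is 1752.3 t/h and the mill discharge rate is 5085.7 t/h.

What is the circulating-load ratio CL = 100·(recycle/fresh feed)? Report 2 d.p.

CL = 190.23 %

Steady state: M = F + R.
R = M − F = 5085.7 − 1752.3 = 3333.4 t/h
CL = 100·R/F = 100·3333.4/1752.3 = 190.23 %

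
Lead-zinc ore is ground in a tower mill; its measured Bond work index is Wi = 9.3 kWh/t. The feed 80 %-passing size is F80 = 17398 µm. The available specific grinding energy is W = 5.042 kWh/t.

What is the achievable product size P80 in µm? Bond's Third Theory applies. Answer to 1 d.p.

P80 = 261.9 µm

W = 10 Wi (P80^-0.5 − F80^-0.5)
⇒ 1/√P80 = W/(10·Wi) + 1/√F80
  = 5.0420/(10·9.3) + 1/√17398 = 0.054215 + 0.007581 = 0.061796
P80 = (1/0.061796)² = 16.1822² = 261.86 µm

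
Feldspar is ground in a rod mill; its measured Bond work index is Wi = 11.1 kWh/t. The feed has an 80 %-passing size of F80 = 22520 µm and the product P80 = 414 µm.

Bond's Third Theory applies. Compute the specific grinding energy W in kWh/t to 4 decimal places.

W = 4.7157 kWh/t

Bond:  W = 10 Wi (1/√P − 1/√F)
1/√414 = 0.049147;  1/√22520 = 0.006664
W = 10·11.1·(0.049147 − 0.006664) = 4.7157 kWh/t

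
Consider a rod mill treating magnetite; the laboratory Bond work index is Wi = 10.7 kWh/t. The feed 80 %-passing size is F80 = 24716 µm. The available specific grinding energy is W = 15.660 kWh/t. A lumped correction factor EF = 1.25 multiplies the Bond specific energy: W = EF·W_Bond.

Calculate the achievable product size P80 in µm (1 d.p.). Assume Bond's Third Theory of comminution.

W = 10·Wi·(P80^(-½) − F80^(-½))
W_Bond = W / EF = 15.660 / 1.25 = 12.5280 kWh/t
P80^(−½) = W_Bond/(10 Wi) + F80^(−½)
  = 12.5280/(10·10.7) + 1/√24716 = 0.117084 + 0.006361 = 0.123445
P80 = (1/0.123445)² = 8.1008² = 65.62 µm

P80 = 65.6 µm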